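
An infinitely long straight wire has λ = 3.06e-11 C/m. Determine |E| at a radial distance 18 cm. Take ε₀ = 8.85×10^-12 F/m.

Take a coaxial cylindrical Gaussian surface of radius r = 18 cm and length L.
Q_enc = λL, so λ_enc = 3.06×10^-11 C/m.
Since E is radial and uniform over the curved surface, Φ = E·2πrL = Q_enc/ε₀ = λ_enc L/ε₀.
E = |λ_enc|/(2πε₀r) = (3.06×10^-11)/(2π·8.85×10^-12·0.18) = 3.06 N/C.

E = 3.06 V/m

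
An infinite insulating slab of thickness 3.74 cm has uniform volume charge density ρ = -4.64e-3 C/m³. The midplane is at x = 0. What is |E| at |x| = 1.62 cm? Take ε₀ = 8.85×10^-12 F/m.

E ≈ 8.49×10^6 N/C

By symmetry E is perpendicular to the slab. A Gaussian pillbox from −1.62 cm to +1.62 cm (face area A) lies entirely within the slab.
Q_enc = ρ·(2x)·A and flux = 2EA, so 2EA = 2ρxA/ε₀ ⇒ E = |ρ|x/ε₀.
E = (4.64×10^-3)(0.0162)/(8.85×10^-12) = 8.49×10^6 N/C.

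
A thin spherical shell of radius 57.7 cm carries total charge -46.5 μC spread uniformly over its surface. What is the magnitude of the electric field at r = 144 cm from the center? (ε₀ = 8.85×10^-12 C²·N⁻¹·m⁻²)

Take a concentric spherical Gaussian surface of radius r = 144 cm (r > 57.7 cm).
The entire shell is enclosed: Q_enc = -4.65e-5 C.
By Gauss's law, ∮E·dA = E·4πr² = Q_enc/ε₀.
E = |Q_enc|/(4πε₀r²) = (4.65×10^-5)/(4π·8.85×10^-12·(1.44)²) = 2.02e5 N/C.

2.02×10^5 N/C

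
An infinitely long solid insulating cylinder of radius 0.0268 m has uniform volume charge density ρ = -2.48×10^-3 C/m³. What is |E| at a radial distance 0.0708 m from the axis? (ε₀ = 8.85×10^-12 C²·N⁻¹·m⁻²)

Choose a coaxial cylinder of radius r = 0.0708 m (arbitrary length L) as the Gaussian surface (r > 0.0268 m, full cross-section enclosed).
λ_enc = ρ·πR² = (-2.48×10^-3)π(0.0268)² = -5.596×10^-6 C/m.
By Gauss's law (flux through the curved wall only), E·2πrL = λ_enc L/ε₀.
E = |λ_enc|/(2πε₀r) = (5.596×10^-6)/(2π·8.85×10^-12·0.0708) = 1.42×10^6 N/C.

E = 1.42e6 N/C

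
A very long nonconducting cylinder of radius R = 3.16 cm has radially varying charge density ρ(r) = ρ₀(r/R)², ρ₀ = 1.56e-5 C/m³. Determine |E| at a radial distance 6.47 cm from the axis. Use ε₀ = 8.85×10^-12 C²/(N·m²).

E ≈ 6.80×10^3 V/m

Take a coaxial cylindrical Gaussian surface of radius r = 6.47 cm and length L (r > R, full charge per length enclosed).
λ_enc = 2π ∫₀^R ρ₀(r'/R)^2 r' dr' = 2πρ₀R²/4 = 2.447e-8 C/m.
Applying ∮E·dA = Q_enc/ε₀ with the end caps contributing no flux:
E = |λ_enc|/(2πε₀r) = (2.447×10^-8)/(2π·8.85×10^-12·0.0647) = 6.80×10^3 N/C.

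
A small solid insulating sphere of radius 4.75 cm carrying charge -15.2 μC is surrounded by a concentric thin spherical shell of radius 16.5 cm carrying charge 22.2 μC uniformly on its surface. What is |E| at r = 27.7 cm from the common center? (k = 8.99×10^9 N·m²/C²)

E ≈ 8.20e5 N/C

By spherical symmetry E is radial; choose a Gaussian sphere of radius r = 27.7 cm (r > 16.5 cm, enclosing both).
Q_enc = (-15.2 μC) + (22.2 μC) = 7.00×10^-6 C.
By Gauss's law, ∮E·dA = E·4πr² = Q_enc/ε₀.
E = k|Q_enc|/r² = (8.99×10^9)(7.00e-6)/(0.277)² = 8.20e5 N/C.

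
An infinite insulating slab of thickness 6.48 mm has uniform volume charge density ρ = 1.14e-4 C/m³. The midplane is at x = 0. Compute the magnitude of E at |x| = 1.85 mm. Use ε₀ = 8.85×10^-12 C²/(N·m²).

|E| = 2.38e4 V/m

By symmetry E is perpendicular to the slab. A Gaussian pillbox from −1.85 mm to +1.85 mm (face area A) lies entirely within the slab.
Q_enc = ρ·(2x)·A and flux = 2EA, so 2EA = 2ρxA/ε₀ ⇒ E = |ρ|x/ε₀.
E = (1.14×10^-4)(0.00185)/(8.85×10^-12) = 2.38e4 N/C.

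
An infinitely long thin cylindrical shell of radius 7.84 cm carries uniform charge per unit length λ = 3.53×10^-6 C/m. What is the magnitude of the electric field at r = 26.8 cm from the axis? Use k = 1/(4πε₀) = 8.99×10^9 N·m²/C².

Coaxial Gaussian cylinder, radius r = 26.8 cm, length L (r > 7.84 cm).
The full line charge is enclosed: λ_enc = 3.53×10^-6 C/m.
Since E is radial and uniform over the curved surface, Φ = E·2πrL = Q_enc/ε₀ = λ_enc L/ε₀.
E = 2k|λ_enc|/r = 2(8.99×10^9)(3.53×10^-6)/(0.268) = 2.37e5 N/C.

E = 2.37×10^5 N/C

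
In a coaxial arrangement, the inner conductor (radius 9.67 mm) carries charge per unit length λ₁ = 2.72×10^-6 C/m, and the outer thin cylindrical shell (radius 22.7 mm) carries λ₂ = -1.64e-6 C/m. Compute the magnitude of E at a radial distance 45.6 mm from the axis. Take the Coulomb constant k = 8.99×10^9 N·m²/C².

Take a coaxial cylindrical Gaussian surface of radius r = 45.6 mm and length L (r > 22.7 mm, enclosing both).
λ_enc = λ₁ + λ₂ = (2.72×10^-6) + (-1.64×10^-6) = 1.08e-6 C/m.
By Gauss's law (flux through the curved wall only), E·2πrL = λ_enc L/ε₀.
E = 2k|λ_enc|/r = 2(8.99×10^9)(1.08e-6)/(0.0456) = 4.26e5 N/C.

E ≈ 4.26×10^5 V/m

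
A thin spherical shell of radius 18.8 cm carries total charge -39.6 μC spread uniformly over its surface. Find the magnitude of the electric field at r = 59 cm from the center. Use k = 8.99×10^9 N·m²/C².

E = 1.02×10^6 V/m

Use a concentric Gaussian sphere at r = 59 cm (r > 18.8 cm).
The entire shell is enclosed: Q_enc = -3.96×10^-5 C.
By Gauss's law, ∮E·dA = E·4πr² = Q_enc/ε₀.
E = k|Q_enc|/r² = (8.99×10^9)(3.96e-5)/(0.59)² = 1.02e6 N/C.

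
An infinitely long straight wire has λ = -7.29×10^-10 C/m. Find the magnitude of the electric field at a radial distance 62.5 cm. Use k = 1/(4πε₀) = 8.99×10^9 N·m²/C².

E = 21 N/C

Coaxial Gaussian cylinder, radius r = 62.5 cm, length L.
Q_enc = λL, so λ_enc = -7.29e-10 C/m.
Applying ∮E·dA = Q_enc/ε₀ with the end caps contributing no flux:
E = 2k|λ_enc|/r = 2(8.99×10^9)(7.29×10^-10)/(0.625) = 21 N/C.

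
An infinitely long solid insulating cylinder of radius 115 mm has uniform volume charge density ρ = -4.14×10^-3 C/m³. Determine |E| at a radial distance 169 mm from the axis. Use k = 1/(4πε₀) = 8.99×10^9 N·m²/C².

E ≈ 1.83e7 N/C

Choose a coaxial cylinder of radius r = 169 mm (arbitrary length L) as the Gaussian surface (r > 115 mm, full cross-section enclosed).
λ_enc = ρ·πR² = (-4.14×10^-3)π(0.115)² = -1.72×10^-4 C/m.
Applying ∮E·dA = Q_enc/ε₀ with the end caps contributing no flux:
E = 2k|λ_enc|/r = 2(8.99×10^9)(1.72×10^-4)/(0.169) = 1.83×10^7 N/C.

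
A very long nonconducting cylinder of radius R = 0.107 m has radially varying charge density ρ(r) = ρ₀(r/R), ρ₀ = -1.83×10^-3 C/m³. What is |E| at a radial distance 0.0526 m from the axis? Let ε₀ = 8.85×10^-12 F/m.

Take a coaxial cylindrical Gaussian surface of radius r = 0.0526 m and length L (r < R).
Integrating ρ over the cross-section to radius r: λ_enc = (2πρ₀/R) ∫₀^r r'^2 dr' = 2πρ₀ r^3/(3·R) = -5.213×10^-6 C/m.
Since E is radial and uniform over the curved surface, Φ = E·2πrL = Q_enc/ε₀ = λ_enc L/ε₀.
E = |λ_enc|/(2πε₀r) = (5.213×10^-6)/(2π·8.85×10^-12·0.0526) = 1.78×10^6 N/C.

|E| ≈ 1.78e6 N/C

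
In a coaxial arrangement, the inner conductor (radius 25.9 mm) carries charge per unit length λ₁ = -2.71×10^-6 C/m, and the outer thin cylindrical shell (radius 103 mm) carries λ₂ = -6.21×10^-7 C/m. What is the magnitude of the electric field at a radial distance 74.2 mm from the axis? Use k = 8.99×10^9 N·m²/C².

By cylindrical symmetry E is radial; use a coaxial Gaussian cylinder of radius 74.2 mm and length L (between the conductors, 25.9 mm < r < 103 mm).
The shell at 103 mm lies outside the Gaussian surface, so λ_enc = λ₁ = -2.71×10^-6 C/m.
Applying ∮E·dA = Q_enc/ε₀ with the end caps contributing no flux:
E = 2k|λ_enc|/r = 2(8.99×10^9)(2.71×10^-6)/(0.0742) = 6.57e5 N/C.

|E| ≈ 6.57×10^5 N/C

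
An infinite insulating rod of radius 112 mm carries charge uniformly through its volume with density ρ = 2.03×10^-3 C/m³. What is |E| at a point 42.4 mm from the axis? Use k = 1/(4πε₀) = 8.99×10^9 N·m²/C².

By cylindrical symmetry E is radial; use a coaxial Gaussian cylinder of radius 42.4 mm and length L (r < R).
Charge inside radius r per length L is ρ·πr²·L, so λ_enc = ρπr² = 1.147e-5 C/m.
Since E is radial and uniform over the curved surface, Φ = E·2πrL = Q_enc/ε₀ = λ_enc L/ε₀.
E = 2k|λ_enc|/r = 2(8.99×10^9)(1.147e-5)/(0.0424) = 4.86e6 N/C.

4.86e6 N/C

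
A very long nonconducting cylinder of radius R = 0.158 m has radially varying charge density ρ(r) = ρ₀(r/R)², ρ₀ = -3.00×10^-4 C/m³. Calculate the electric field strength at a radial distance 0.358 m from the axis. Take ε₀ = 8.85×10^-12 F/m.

E = 5.91×10^5 N/C

By cylindrical symmetry E is radial; use a coaxial Gaussian cylinder of radius 0.358 m and length L (r > R, full charge per length enclosed).
λ_enc = 2π ∫₀^R ρ₀(r'/R)^2 r' dr' = 2πρ₀R²/4 = -1.176e-5 C/m.
Gauss's law: E·2πrL = λ_enc L/ε₀.
E = |λ_enc|/(2πε₀r) = (1.176×10^-5)/(2π·8.85×10^-12·0.358) = 5.91e5 N/C.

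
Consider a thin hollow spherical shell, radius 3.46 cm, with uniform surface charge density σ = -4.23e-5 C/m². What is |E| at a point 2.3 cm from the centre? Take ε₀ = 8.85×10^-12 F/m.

E = 0

Symmetry ⇒ E = E(r) r̂. Gaussian sphere of radius r = 2.3 cm (inside the shell, r < 3.46 cm).
No charge lies within this surface, so Q_enc = 0 and Gauss's law gives E·4πr² = 0 ⇒ E = 0.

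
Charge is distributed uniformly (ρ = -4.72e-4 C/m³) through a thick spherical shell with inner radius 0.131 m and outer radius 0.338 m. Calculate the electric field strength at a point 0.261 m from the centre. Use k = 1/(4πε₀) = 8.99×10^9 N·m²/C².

|E| = 4.05×10^6 N/C

By spherical symmetry E is radial; choose a Gaussian sphere of radius r = 0.261 m (within the shell material, 0.131 m < r < 0.338 m).
Enclosed charge is the volume from a to r: Q_enc = (4π/3)ρ(r³ − a³) = -3.071e-5 C.
Gauss's law: E·4πr² = Q_enc/ε₀.
E = k|Q_enc|/r² = (8.99×10^9)(3.071×10^-5)/(0.261)² = 4.05×10^6 N/C.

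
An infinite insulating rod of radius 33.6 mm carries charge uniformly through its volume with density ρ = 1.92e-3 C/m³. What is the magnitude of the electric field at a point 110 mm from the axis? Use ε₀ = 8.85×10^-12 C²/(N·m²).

E ≈ 1.11×10^6 N/C

Coaxial Gaussian cylinder, radius r = 110 mm, length L (r > 33.6 mm, full cross-section enclosed).
λ_enc = ρ·πR² = (1.92e-3)π(0.0336)² = 6.81×10^-6 C/m.
Gauss's law: E·2πrL = λ_enc L/ε₀.
E = |λ_enc|/(2πε₀r) = (6.81×10^-6)/(2π·8.85×10^-12·0.11) = 1.11e6 N/C.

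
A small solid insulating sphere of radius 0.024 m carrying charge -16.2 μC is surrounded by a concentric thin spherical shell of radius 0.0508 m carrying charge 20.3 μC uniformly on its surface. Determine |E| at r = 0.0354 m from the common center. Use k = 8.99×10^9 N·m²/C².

Use a concentric Gaussian sphere at r = 0.0354 m (between the bodies, 0.024 m < r < 0.0508 m).
Only the inner charge is enclosed; the outer shell contributes nothing inside itself. Q_enc = -16.2 μC = -1.62×10^-5 C.
Applying ∮E·dA = Q_enc/ε₀ with Φ = E(4πr²):
E = k|Q_enc|/r² = (8.99×10^9)(1.62×10^-5)/(0.0354)² = 1.16×10^8 N/C.

1.16e8 V/m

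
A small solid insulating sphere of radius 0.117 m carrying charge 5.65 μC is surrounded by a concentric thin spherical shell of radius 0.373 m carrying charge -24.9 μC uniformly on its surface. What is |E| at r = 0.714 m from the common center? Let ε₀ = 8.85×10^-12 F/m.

Take a concentric spherical Gaussian surface of radius r = 0.714 m (r > 0.373 m, enclosing both).
Q_enc = (5.65 μC) + (-24.9 μC) = -1.925×10^-5 C.
Since E is radial and uniform over the Gaussian sphere, Φ = E·4πr² = Q_enc/ε₀.
E = |Q_enc|/(4πε₀r²) = (1.925e-5)/(4π·8.85×10^-12·(0.714)²) = 3.40×10^5 N/C.

E = 3.40e5 V/m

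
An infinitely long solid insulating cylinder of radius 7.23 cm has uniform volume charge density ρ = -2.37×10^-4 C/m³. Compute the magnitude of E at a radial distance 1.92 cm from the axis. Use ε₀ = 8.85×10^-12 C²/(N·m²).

By cylindrical symmetry E is radial; use a coaxial Gaussian cylinder of radius 1.92 cm and length L (r < R).
Enclosed charge per unit length: λ_enc = ρ·πr² = (-2.37×10^-4)π(0.0192)² = -2.745×10^-7 C/m.
Since E is radial and uniform over the curved surface, Φ = E·2πrL = Q_enc/ε₀ = λ_enc L/ε₀.
E = |λ_enc|/(2πε₀r) = (2.745×10^-7)/(2π·8.85×10^-12·0.0192) = 2.57e5 N/C.

|E| ≈ 2.57×10^5 N/C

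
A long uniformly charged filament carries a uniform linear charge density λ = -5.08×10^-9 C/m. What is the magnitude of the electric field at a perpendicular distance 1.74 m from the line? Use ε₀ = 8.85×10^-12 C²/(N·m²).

Choose a coaxial cylinder of radius r = 1.74 m (arbitrary length L) as the Gaussian surface.
Q_enc = λL, so λ_enc = -5.08×10^-9 C/m.
Gauss's law: E·2πrL = λ_enc L/ε₀.
E = |λ_enc|/(2πε₀r) = (5.08e-9)/(2π·8.85×10^-12·1.74) = 52.5 N/C.

52.5 V/m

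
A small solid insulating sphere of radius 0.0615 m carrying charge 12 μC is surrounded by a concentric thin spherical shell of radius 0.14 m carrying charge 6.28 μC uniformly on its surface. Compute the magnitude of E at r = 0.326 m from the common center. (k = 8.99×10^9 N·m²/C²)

By spherical symmetry E is radial; choose a Gaussian sphere of radius r = 0.326 m (r > 0.14 m, enclosing both).
Q_enc = (12 μC) + (6.28 μC) = 1.828e-5 C.
Gauss's law: E·4πr² = Q_enc/ε₀.
E = k|Q_enc|/r² = (8.99×10^9)(1.828×10^-5)/(0.326)² = 1.55×10^6 N/C.

1.55×10^6 N/C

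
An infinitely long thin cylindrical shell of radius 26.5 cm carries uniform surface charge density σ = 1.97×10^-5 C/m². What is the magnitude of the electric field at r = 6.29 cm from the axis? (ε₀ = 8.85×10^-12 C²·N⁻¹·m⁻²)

Take a coaxial cylindrical Gaussian surface of radius r = 6.29 cm and length L (r < 26.5 cm, inside the shell).
All the surface charge lies outside this cylinder: Q_enc = 0, hence E = 0.

E = 0 (no enclosed charge)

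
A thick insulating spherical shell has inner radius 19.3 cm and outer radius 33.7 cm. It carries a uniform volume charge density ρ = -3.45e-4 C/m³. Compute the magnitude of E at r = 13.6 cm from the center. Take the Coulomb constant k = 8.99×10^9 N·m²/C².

|E| = 0 N/C

Use a concentric Gaussian sphere at r = 13.6 cm (r < 19.3 cm, inside the empty cavity).
No charge is enclosed, so by Gauss's law E·4πr² = 0 ⇒ E = 0.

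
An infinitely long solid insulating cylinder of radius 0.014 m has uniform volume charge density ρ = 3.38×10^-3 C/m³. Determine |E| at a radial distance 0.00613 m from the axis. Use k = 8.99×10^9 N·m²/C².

Coaxial Gaussian cylinder, radius r = 0.00613 m, length L (r < R).
Charge inside radius r per length L is ρ·πr²·L, so λ_enc = ρπr² = 3.99×10^-7 C/m.
Applying ∮E·dA = Q_enc/ε₀ with the end caps contributing no flux:
E = 2k|λ_enc|/r = 2(8.99×10^9)(3.99e-7)/(0.00613) = 1.17×10^6 N/C.

E ≈ 1.17e6 V/m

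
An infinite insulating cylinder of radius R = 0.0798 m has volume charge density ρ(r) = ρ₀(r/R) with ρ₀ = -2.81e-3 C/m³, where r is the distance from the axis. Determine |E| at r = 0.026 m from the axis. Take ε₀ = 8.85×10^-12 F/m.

E ≈ 8.97×10^5 V/m

By cylindrical symmetry E is radial; use a coaxial Gaussian cylinder of radius 0.026 m and length L (r < R).
λ_enc = ∫₀^r ρ(r')·2πr' dr' = (2πρ₀/R)·r^3/3 = -1.296e-6 C/m.
Gauss's law: E·2πrL = λ_enc L/ε₀.
E = |λ_enc|/(2πε₀r) = (1.296×10^-6)/(2π·8.85×10^-12·0.026) = 8.97×10^5 N/C.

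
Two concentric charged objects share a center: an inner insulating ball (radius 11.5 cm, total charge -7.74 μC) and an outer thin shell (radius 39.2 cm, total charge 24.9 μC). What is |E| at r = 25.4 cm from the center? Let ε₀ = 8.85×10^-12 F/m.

1.08×10^6 V/m

By spherical symmetry E is radial; choose a Gaussian sphere of radius r = 25.4 cm (between the bodies, 11.5 cm < r < 39.2 cm).
The shell at 39.2 cm lies outside the Gaussian surface, so Q_enc = -7.74 μC = -7.74×10^-6 C.
By Gauss's law, ∮E·dA = E·4πr² = Q_enc/ε₀.
E = |Q_enc|/(4πε₀r²) = (7.74×10^-6)/(4π·8.85×10^-12·(0.254)²) = 1.08×10^6 N/C.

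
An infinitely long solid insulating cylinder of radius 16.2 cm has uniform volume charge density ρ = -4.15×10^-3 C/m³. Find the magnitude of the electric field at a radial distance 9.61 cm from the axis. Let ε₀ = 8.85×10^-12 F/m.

|E| = 2.25×10^7 N/C

Take a coaxial cylindrical Gaussian surface of radius r = 9.61 cm and length L (r < R).
Enclosed charge per unit length: λ_enc = ρ·πr² = (-4.15×10^-3)π(0.0961)² = -1.204×10^-4 C/m.
By Gauss's law (flux through the curved wall only), E·2πrL = λ_enc L/ε₀.
E = |λ_enc|/(2πε₀r) = (1.204e-4)/(2π·8.85×10^-12·0.0961) = 2.25×10^7 N/C.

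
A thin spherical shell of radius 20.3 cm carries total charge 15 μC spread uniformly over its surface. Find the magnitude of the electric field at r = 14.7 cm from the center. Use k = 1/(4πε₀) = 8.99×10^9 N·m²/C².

E = 0 (no enclosed charge)

Symmetry ⇒ E = E(r) r̂. Gaussian sphere of radius r = 14.7 cm (inside the shell, r < 20.3 cm).
All the charge is outside the Gaussian surface: Q_enc = 0, hence E = 0 everywhere inside the shell.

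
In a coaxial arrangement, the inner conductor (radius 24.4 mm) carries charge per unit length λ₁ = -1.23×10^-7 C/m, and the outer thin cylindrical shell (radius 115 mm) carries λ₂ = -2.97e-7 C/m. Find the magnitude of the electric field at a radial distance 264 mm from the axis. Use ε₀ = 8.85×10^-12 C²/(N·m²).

E = 2.86e4 N/C

Coaxial Gaussian cylinder, radius r = 264 mm, length L (r > 115 mm, enclosing both).
λ_enc = λ₁ + λ₂ = (-1.23×10^-7) + (-2.97×10^-7) = -4.20×10^-7 C/m.
Gauss's law: E·2πrL = λ_enc L/ε₀.
E = |λ_enc|/(2πε₀r) = (4.20e-7)/(2π·8.85×10^-12·0.264) = 2.86×10^4 N/C.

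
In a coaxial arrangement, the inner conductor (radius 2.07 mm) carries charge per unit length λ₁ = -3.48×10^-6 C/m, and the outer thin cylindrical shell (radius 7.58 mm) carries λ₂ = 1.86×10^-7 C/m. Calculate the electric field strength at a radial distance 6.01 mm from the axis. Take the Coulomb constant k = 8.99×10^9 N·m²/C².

By cylindrical symmetry E is radial; use a coaxial Gaussian cylinder of radius 6.01 mm and length L (between the conductors, 2.07 mm < r < 7.58 mm).
Only the inner wire is enclosed; the outer shell contributes nothing inside itself. λ_enc = λ₁ = -3.48×10^-6 C/m.
Gauss's law: E·2πrL = λ_enc L/ε₀.
E = 2k|λ_enc|/r = 2(8.99×10^9)(3.48e-6)/(0.00601) = 1.04×10^7 N/C.

|E| ≈ 1.04×10^7 V/m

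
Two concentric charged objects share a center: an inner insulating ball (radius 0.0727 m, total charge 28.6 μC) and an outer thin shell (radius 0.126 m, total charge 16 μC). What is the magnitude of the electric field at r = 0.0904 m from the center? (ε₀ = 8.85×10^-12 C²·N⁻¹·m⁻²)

Symmetry ⇒ E = E(r) r̂. Gaussian sphere of radius r = 0.0904 m (between the bodies, 0.0727 m < r < 0.126 m).
The shell at 0.126 m lies outside the Gaussian surface, so Q_enc = 28.6 μC = 2.86×10^-5 C.
Applying ∮E·dA = Q_enc/ε₀ with Φ = E(4πr²):
E = |Q_enc|/(4πε₀r²) = (2.86×10^-5)/(4π·8.85×10^-12·(0.0904)²) = 3.15×10^7 N/C.

3.15×10^7 N/C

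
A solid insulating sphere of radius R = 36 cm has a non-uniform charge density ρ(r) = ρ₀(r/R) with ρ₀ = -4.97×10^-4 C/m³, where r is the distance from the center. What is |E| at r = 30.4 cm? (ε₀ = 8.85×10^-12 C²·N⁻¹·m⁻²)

By spherical symmetry E is radial; choose a Gaussian sphere of radius r = 30.4 cm (r < R).
Integrate the density: Q_enc = 4π ∫₀^r ρ₀(r'/R)^1 r'² dr' = 4πρ₀ r^4/(4·R) = -3.704×10^-5 C.
By Gauss's law, ∮E·dA = E·4πr² = Q_enc/ε₀.
E = |Q_enc|/(4πε₀r²) = (3.704×10^-5)/(4π·8.85×10^-12·(0.304)²) = 3.60×10^6 N/C.

|E| = 3.60×10^6 V/m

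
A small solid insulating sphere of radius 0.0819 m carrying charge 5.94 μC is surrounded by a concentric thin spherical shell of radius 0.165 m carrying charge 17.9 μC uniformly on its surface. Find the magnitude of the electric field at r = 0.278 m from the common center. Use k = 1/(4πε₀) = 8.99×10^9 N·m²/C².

By spherical symmetry E is radial; choose a Gaussian sphere of radius r = 0.278 m (r > 0.165 m, enclosing both).
Q_enc = (5.94 μC) + (17.9 μC) = 2.384×10^-5 C.
Gauss's law: E·4πr² = Q_enc/ε₀.
E = k|Q_enc|/r² = (8.99×10^9)(2.384×10^-5)/(0.278)² = 2.77e6 N/C.

2.77e6 N/C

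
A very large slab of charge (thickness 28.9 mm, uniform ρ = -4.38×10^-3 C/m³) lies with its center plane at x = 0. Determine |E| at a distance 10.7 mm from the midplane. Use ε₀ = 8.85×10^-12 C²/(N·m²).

5.30e6 N/C

By symmetry E is perpendicular to the slab. A Gaussian pillbox from −10.7 mm to +10.7 mm (face area A) lies entirely within the slab.
Q_enc = ρ·(2x)·A and flux = 2EA, so 2EA = 2ρxA/ε₀ ⇒ E = |ρ|x/ε₀.
E = (4.38×10^-3)(0.0107)/(8.85×10^-12) = 5.30e6 N/C.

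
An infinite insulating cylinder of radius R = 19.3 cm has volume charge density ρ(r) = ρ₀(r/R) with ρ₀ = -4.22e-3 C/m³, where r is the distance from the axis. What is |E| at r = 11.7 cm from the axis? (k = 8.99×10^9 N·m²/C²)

|E| ≈ 1.13×10^7 V/m

Choose a coaxial cylinder of radius r = 11.7 cm (arbitrary length L) as the Gaussian surface (r < R).
Integrating ρ over the cross-section to radius r: λ_enc = (2πρ₀/R) ∫₀^r r'^2 dr' = 2πρ₀ r^3/(3·R) = -7.335×10^-5 C/m.
Applying ∮E·dA = Q_enc/ε₀ with the end caps contributing no flux:
E = 2k|λ_enc|/r = 2(8.99×10^9)(7.335×10^-5)/(0.117) = 1.13×10^7 N/C.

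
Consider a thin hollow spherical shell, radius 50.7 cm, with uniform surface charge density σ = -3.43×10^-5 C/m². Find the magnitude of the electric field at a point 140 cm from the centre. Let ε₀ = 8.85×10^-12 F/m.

|E| ≈ 5.08×10^5 N/C

Symmetry ⇒ E = E(r) r̂. Gaussian sphere of radius r = 140 cm (r > 50.7 cm).
The entire shell is enclosed: Q_enc = σ·4πR² = (-3.43e-5)·4π·(0.507)² = -1.108×10^-4 C.
Gauss's law: E·4πr² = Q_enc/ε₀.
E = |Q_enc|/(4πε₀r²) = (1.108e-4)/(4π·8.85×10^-12·(1.4)²) = 5.08×10^5 N/C.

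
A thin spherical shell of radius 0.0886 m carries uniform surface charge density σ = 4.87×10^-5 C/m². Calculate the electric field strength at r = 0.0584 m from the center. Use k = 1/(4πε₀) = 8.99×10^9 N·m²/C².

|E| = 0 V/m

Symmetry ⇒ E = E(r) r̂. Gaussian sphere of radius r = 0.0584 m (inside the shell, r < 0.0886 m).
All the charge is outside the Gaussian surface: Q_enc = 0, hence E = 0 everywhere inside the shell.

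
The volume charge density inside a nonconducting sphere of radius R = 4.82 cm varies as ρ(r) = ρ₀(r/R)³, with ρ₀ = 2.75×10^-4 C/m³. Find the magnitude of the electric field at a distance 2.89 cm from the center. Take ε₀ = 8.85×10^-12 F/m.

E = 3.23×10^4 N/C

Symmetry ⇒ E = E(r) r̂. Gaussian sphere of radius r = 2.89 cm (r < R).
Q_enc = ∫₀^r ρ(r')·4πr'² dr' = (4πρ₀/R³) ∫₀^r r'^5 dr' = 4πρ₀ r^6/(6·R³) = 2.997×10^-9 C.
Since E is radial and uniform over the Gaussian sphere, Φ = E·4πr² = Q_enc/ε₀.
E = |Q_enc|/(4πε₀r²) = (2.997×10^-9)/(4π·8.85×10^-12·(0.0289)²) = 3.23×10^4 N/C.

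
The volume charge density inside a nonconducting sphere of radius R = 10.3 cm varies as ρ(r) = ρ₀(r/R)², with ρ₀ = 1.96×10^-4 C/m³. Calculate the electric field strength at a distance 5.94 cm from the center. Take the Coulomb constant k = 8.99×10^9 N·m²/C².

Take a concentric spherical Gaussian surface of radius r = 5.94 cm (r < R).
Integrate the density: Q_enc = 4π ∫₀^r ρ₀(r'/R)^2 r'² dr' = 4πρ₀ r^5/(5·R²) = 3.434e-8 C.
Applying ∮E·dA = Q_enc/ε₀ with Φ = E(4πr²):
E = k|Q_enc|/r² = (8.99×10^9)(3.434e-8)/(0.0594)² = 8.75e4 N/C.

E ≈ 8.75e4 N/C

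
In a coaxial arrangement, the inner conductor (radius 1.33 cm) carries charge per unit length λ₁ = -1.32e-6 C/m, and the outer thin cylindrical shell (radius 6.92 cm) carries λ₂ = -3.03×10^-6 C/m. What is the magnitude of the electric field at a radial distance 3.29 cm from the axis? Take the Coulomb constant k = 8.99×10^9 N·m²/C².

Take a coaxial cylindrical Gaussian surface of radius r = 3.29 cm and length L (between the conductors, 1.33 cm < r < 6.92 cm).
Only the inner wire is enclosed; the outer shell contributes nothing inside itself. λ_enc = λ₁ = -1.32e-6 C/m.
Gauss's law: E·2πrL = λ_enc L/ε₀.
E = 2k|λ_enc|/r = 2(8.99×10^9)(1.32×10^-6)/(0.0329) = 7.21×10^5 N/C.

E ≈ 7.21×10^5 N/C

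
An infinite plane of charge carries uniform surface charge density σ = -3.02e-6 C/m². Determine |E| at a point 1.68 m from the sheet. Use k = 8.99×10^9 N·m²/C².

Choose a cylindrical pillbox piercing the sheet, end faces (area A) parallel to it.
Only the two end caps contribute flux: Φ = 2EA. With Q_enc = σA, Gauss's law gives E = |σ|/(2ε₀).
E = 2πk|σ| = 2π(8.99×10^9)(3.02e-6) = 1.71×10^5 N/C.

E ≈ 1.71×10^5 N/C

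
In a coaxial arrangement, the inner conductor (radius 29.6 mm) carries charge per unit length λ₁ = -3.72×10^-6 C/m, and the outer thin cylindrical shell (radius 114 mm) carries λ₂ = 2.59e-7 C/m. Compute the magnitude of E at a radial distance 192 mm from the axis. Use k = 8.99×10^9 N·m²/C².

By cylindrical symmetry E is radial; use a coaxial Gaussian cylinder of radius 192 mm and length L (r > 114 mm, enclosing both).
λ_enc = λ₁ + λ₂ = (-3.72e-6) + (2.59e-7) = -3.461×10^-6 C/m.
By Gauss's law (flux through the curved wall only), E·2πrL = λ_enc L/ε₀.
E = 2k|λ_enc|/r = 2(8.99×10^9)(3.461×10^-6)/(0.192) = 3.24e5 N/C.

|E| = 3.24×10^5 V/m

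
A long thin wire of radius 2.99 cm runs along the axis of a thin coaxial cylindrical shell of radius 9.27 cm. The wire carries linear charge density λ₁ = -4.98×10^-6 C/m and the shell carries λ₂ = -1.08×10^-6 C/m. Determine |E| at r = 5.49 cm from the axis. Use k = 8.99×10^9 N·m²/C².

E ≈ 1.63×10^6 N/C

Choose a coaxial cylinder of radius r = 5.49 cm (arbitrary length L) as the Gaussian surface (between the conductors, 2.99 cm < r < 9.27 cm).
The shell at 9.27 cm lies outside the Gaussian surface, so λ_enc = λ₁ = -4.98×10^-6 C/m.
By Gauss's law (flux through the curved wall only), E·2πrL = λ_enc L/ε₀.
E = 2k|λ_enc|/r = 2(8.99×10^9)(4.98×10^-6)/(0.0549) = 1.63e6 N/C.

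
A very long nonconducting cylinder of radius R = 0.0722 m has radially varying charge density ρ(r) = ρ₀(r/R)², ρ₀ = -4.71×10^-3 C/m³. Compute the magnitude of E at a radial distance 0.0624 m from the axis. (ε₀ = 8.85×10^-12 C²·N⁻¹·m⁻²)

Coaxial Gaussian cylinder, radius r = 0.0624 m, length L (r < R).
λ_enc = ∫₀^r ρ(r')·2πr' dr' = (2πρ₀/R²)·r^4/4 = -2.152×10^-5 C/m.
Applying ∮E·dA = Q_enc/ε₀ with the end caps contributing no flux:
E = |λ_enc|/(2πε₀r) = (2.152×10^-5)/(2π·8.85×10^-12·0.0624) = 6.20×10^6 N/C.

E = 6.20×10^6 N/C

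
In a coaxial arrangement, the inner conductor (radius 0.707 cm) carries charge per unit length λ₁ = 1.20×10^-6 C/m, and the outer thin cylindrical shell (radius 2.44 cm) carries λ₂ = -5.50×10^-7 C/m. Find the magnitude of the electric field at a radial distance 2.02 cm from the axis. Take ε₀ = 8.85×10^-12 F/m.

Coaxial Gaussian cylinder, radius r = 2.02 cm, length L (between the conductors, 0.707 cm < r < 2.44 cm).
Only the inner wire is enclosed; the outer shell contributes nothing inside itself. λ_enc = λ₁ = 1.20×10^-6 C/m.
Applying ∮E·dA = Q_enc/ε₀ with the end caps contributing no flux:
E = |λ_enc|/(2πε₀r) = (1.20×10^-6)/(2π·8.85×10^-12·0.0202) = 1.07×10^6 N/C.

E = 1.07×10^6 N/C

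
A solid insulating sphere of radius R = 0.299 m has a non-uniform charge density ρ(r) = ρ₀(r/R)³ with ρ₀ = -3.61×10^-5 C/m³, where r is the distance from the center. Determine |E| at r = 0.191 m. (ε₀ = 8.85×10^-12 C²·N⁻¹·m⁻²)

3.38e4 N/C

Symmetry ⇒ E = E(r) r̂. Gaussian sphere of radius r = 0.191 m (r < R).
Q_enc = ∫₀^r ρ(r')·4πr'² dr' = (4πρ₀/R³) ∫₀^r r'^5 dr' = 4πρ₀ r^6/(6·R³) = -1.373e-7 C.
Gauss's law: E·4πr² = Q_enc/ε₀.
E = |Q_enc|/(4πε₀r²) = (1.373e-7)/(4π·8.85×10^-12·(0.191)²) = 3.38e4 N/C.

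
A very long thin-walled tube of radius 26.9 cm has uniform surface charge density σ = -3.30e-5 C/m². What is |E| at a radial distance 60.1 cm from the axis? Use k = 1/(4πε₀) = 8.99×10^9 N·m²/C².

|E| = 1.67e6 N/C

Take a coaxial cylindrical Gaussian surface of radius r = 60.1 cm and length L (r > 26.9 cm).
The whole shell is enclosed: λ_enc = σ·2πR = (-3.30×10^-5)·2π·(0.269) = -5.578×10^-5 C/m.
Applying ∮E·dA = Q_enc/ε₀ with the end caps contributing no flux:
E = 2k|λ_enc|/r = 2(8.99×10^9)(5.578×10^-5)/(0.601) = 1.67e6 N/C.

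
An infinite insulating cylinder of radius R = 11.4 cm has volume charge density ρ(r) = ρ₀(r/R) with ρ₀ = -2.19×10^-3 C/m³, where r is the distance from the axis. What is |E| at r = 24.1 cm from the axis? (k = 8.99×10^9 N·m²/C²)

E = 4.45×10^6 N/C

Take a coaxial cylindrical Gaussian surface of radius r = 24.1 cm and length L (r > R, full charge per length enclosed).
λ_enc = 2π ∫₀^R ρ₀(r'/R)^1 r' dr' = 2πρ₀R²/3 = -5.961×10^-5 C/m.
By Gauss's law (flux through the curved wall only), E·2πrL = λ_enc L/ε₀.
E = 2k|λ_enc|/r = 2(8.99×10^9)(5.961×10^-5)/(0.241) = 4.45e6 N/C.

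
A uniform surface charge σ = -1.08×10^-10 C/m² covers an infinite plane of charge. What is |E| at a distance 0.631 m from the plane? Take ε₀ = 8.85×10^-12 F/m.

|E| = 6.1 N/C

Choose a cylindrical pillbox piercing the sheet, end faces (area A) parallel to it.
Flux Φ = 2EA and Q_enc = σA, so 2EA = σA/ε₀ ⇒ E = |σ|/(2ε₀), independent of distance.
E = |σ|/(2ε₀) = (1.08e-10)/(2·8.85×10^-12) = 6.1 N/C.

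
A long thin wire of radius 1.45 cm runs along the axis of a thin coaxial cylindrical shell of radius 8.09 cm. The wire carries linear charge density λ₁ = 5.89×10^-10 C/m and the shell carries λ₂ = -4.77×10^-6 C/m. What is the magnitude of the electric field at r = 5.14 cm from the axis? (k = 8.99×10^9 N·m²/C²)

E = 206 V/m

By cylindrical symmetry E is radial; use a coaxial Gaussian cylinder of radius 5.14 cm and length L (between the conductors, 1.45 cm < r < 8.09 cm).
Only the inner wire is enclosed; the outer shell contributes nothing inside itself. λ_enc = λ₁ = 5.89×10^-10 C/m.
Gauss's law: E·2πrL = λ_enc L/ε₀.
E = 2k|λ_enc|/r = 2(8.99×10^9)(5.89×10^-10)/(0.0514) = 206 N/C.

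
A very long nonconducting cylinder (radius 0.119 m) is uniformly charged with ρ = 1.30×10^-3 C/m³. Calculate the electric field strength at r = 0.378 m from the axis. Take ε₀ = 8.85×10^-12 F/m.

E ≈ 2.75×10^6 N/C

Coaxial Gaussian cylinder, radius r = 0.378 m, length L (r > 0.119 m, full cross-section enclosed).
λ_enc = ρ·πR² = (1.30×10^-3)π(0.119)² = 5.783×10^-5 C/m.
By Gauss's law (flux through the curved wall only), E·2πrL = λ_enc L/ε₀.
E = |λ_enc|/(2πε₀r) = (5.783×10^-5)/(2π·8.85×10^-12·0.378) = 2.75×10^6 N/C.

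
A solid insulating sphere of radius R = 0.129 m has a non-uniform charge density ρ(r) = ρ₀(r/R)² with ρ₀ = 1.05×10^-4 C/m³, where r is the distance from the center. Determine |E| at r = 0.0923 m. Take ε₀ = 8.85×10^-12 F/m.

E ≈ 1.12×10^5 V/m

Take a concentric spherical Gaussian surface of radius r = 0.0923 m (r < R).
Integrate the density: Q_enc = 4π ∫₀^r ρ₀(r'/R)^2 r'² dr' = 4πρ₀ r^5/(5·R²) = 1.062×10^-7 C.
Since E is radial and uniform over the Gaussian sphere, Φ = E·4πr² = Q_enc/ε₀.
E = |Q_enc|/(4πε₀r²) = (1.062×10^-7)/(4π·8.85×10^-12·(0.0923)²) = 1.12×10^5 N/C.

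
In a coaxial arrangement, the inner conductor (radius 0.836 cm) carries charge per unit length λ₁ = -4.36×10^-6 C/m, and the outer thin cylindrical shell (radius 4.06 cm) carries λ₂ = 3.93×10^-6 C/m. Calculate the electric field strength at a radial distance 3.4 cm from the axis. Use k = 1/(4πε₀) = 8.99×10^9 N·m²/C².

|E| ≈ 2.31e6 N/C

Coaxial Gaussian cylinder, radius r = 3.4 cm, length L (between the conductors, 0.836 cm < r < 4.06 cm).
Only the inner wire is enclosed; the outer shell contributes nothing inside itself. λ_enc = λ₁ = -4.36×10^-6 C/m.
Since E is radial and uniform over the curved surface, Φ = E·2πrL = Q_enc/ε₀ = λ_enc L/ε₀.
E = 2k|λ_enc|/r = 2(8.99×10^9)(4.36e-6)/(0.034) = 2.31×10^6 N/C.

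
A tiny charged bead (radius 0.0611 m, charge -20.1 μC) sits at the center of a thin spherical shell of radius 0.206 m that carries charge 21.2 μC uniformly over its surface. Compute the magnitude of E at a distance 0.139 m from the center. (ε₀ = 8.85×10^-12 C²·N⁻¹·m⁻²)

E ≈ 9.35e6 N/C

By spherical symmetry E is radial; choose a Gaussian sphere of radius r = 0.139 m (between the bodies, 0.0611 m < r < 0.206 m).
The shell at 0.206 m lies outside the Gaussian surface, so Q_enc = -20.1 μC = -2.01×10^-5 C.
By Gauss's law, ∮E·dA = E·4πr² = Q_enc/ε₀.
E = |Q_enc|/(4πε₀r²) = (2.01×10^-5)/(4π·8.85×10^-12·(0.139)²) = 9.35×10^6 N/C.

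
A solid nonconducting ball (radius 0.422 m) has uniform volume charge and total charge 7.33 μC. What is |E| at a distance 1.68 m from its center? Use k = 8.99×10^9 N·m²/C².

E ≈ 2.33e4 V/m

Take a concentric spherical Gaussian surface of radius r = 1.68 m (r > R, so the entire charge is enclosed).
Q_enc = 7.33 μC = 7.33e-6 C.
Gauss's law: E·4πr² = Q_enc/ε₀.
E = k|Q_enc|/r² = (8.99×10^9)(7.33×10^-6)/(1.68)² = 2.33×10^4 N/C.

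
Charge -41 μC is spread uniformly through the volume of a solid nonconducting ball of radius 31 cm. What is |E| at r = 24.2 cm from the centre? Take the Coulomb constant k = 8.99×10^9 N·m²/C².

2.99×10^6 V/m

Use a concentric Gaussian sphere at r = 24.2 cm (r < R).
Only the charge within r is enclosed: Q_enc = Q·(r/R)³ = (-41 μC)·(24.2 cm/31 cm)³ = -1.95×10^-5 C.
Applying ∮E·dA = Q_enc/ε₀ with Φ = E(4πr²):
E = k|Q_enc|/r² = (8.99×10^9)(1.95×10^-5)/(0.242)² = 2.99×10^6 N/C.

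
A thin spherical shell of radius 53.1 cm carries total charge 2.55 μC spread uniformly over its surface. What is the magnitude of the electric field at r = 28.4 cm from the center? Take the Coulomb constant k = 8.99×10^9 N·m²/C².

Symmetry ⇒ E = E(r) r̂. Gaussian sphere of radius r = 28.4 cm (inside the shell, r < 53.1 cm).
All the charge is outside the Gaussian surface: Q_enc = 0, hence E = 0 everywhere inside the shell.

E = 0 (no enclosed charge)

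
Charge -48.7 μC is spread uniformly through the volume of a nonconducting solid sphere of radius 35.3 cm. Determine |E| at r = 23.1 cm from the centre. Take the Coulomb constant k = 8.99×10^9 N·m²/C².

2.30×10^6 V/m

Use a concentric Gaussian sphere at r = 23.1 cm (r < R).
For a uniform sphere the enclosed fraction is (r/R)³, so Q_enc = (-48.7 μC)(0.231/0.353)³ = -1.365×10^-5 C.
By Gauss's law, ∮E·dA = E·4πr² = Q_enc/ε₀.
E = k|Q_enc|/r² = (8.99×10^9)(1.365×10^-5)/(0.231)² = 2.30×10^6 N/C.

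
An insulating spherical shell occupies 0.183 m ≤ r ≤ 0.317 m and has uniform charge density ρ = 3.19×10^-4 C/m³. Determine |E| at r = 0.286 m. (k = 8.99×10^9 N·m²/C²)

By spherical symmetry E is radial; choose a Gaussian sphere of radius r = 0.286 m (within the shell material, 0.183 m < r < 0.317 m).
Only the shell between 0.183 m and r is enclosed: Q_enc = ρ·(4π/3)(r³ − a³) = (3.19×10^-4)·(4π/3)·((0.286)³ − (0.183)³) = 2.307×10^-5 C.
By Gauss's law, ∮E·dA = E·4πr² = Q_enc/ε₀.
E = k|Q_enc|/r² = (8.99×10^9)(2.307×10^-5)/(0.286)² = 2.54×10^6 N/C.

|E| = 2.54×10^6 V/m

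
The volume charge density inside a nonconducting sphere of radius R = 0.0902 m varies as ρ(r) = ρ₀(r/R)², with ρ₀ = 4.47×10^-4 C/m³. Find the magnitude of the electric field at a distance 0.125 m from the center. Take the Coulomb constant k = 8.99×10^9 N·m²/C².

E = 4.74×10^5 N/C

Symmetry ⇒ E = E(r) r̂. Gaussian sphere of radius r = 0.125 m (r > R, all charge enclosed).
Q_enc = 4π ∫₀^R ρ₀(r'/R)^2 r'² dr' = 4πρ₀R³/5 = 8.245e-7 C.
Since E is radial and uniform over the Gaussian sphere, Φ = E·4πr² = Q_enc/ε₀.
E = k|Q_enc|/r² = (8.99×10^9)(8.245×10^-7)/(0.125)² = 4.74×10^5 N/C.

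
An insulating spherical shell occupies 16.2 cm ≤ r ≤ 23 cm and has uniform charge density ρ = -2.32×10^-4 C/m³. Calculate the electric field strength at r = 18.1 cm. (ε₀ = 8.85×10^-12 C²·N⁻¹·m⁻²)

Symmetry ⇒ E = E(r) r̂. Gaussian sphere of radius r = 18.1 cm (within the shell material, 16.2 cm < r < 23 cm).
Only the shell between 16.2 cm and r is enclosed: Q_enc = ρ·(4π/3)(r³ − a³) = (-2.32×10^-4)·(4π/3)·((0.181)³ − (0.162)³) = -1.631e-6 C.
Gauss's law: E·4πr² = Q_enc/ε₀.
E = |Q_enc|/(4πε₀r²) = (1.631×10^-6)/(4π·8.85×10^-12·(0.181)²) = 4.48e5 N/C.

E = 4.48×10^5 N/C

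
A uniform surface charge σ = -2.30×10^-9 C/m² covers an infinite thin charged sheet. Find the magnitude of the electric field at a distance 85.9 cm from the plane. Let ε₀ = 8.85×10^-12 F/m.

130 N/C

By planar symmetry E is perpendicular to the sheet and uniform; use a Gaussian pillbox with flat faces of area A on each side of the sheet.
Flux Φ = 2EA and Q_enc = σA, so 2EA = σA/ε₀ ⇒ E = |σ|/(2ε₀), independent of distance.
E = |σ|/(2ε₀) = (2.30×10^-9)/(2·8.85×10^-12) = 130 N/C.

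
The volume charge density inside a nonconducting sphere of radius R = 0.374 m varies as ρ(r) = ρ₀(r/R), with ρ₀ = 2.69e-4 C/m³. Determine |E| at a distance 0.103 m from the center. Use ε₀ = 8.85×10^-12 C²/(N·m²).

|E| ≈ 2.16e5 N/C

Use a concentric Gaussian sphere at r = 0.103 m (r < R).
Q_enc = ∫₀^r ρ(r')·4πr'² dr' = (4πρ₀/R) ∫₀^r r'^3 dr' = 4πρ₀ r^4/(4·R) = 2.543e-7 C.
Since E is radial and uniform over the Gaussian sphere, Φ = E·4πr² = Q_enc/ε₀.
E = |Q_enc|/(4πε₀r²) = (2.543e-7)/(4π·8.85×10^-12·(0.103)²) = 2.16×10^5 N/C.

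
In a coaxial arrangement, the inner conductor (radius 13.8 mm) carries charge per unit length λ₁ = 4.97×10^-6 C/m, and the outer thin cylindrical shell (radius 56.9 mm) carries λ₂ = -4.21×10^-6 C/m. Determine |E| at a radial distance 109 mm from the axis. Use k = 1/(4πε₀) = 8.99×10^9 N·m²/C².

Choose a coaxial cylinder of radius r = 109 mm (arbitrary length L) as the Gaussian surface (r > 56.9 mm, enclosing both).
λ_enc = λ₁ + λ₂ = (4.97e-6) + (-4.21×10^-6) = 7.60×10^-7 C/m.
Since E is radial and uniform over the curved surface, Φ = E·2πrL = Q_enc/ε₀ = λ_enc L/ε₀.
E = 2k|λ_enc|/r = 2(8.99×10^9)(7.60e-7)/(0.109) = 1.25×10^5 N/C.

1.25e5 N/C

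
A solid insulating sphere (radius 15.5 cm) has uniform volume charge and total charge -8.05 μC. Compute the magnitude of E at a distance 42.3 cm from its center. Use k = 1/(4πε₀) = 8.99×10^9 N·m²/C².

Take a concentric spherical Gaussian surface of radius r = 42.3 cm (r > R, so the entire charge is enclosed).
Q_enc = -8.05 μC = -8.05×10^-6 C.
Since E is radial and uniform over the Gaussian sphere, Φ = E·4πr² = Q_enc/ε₀.
E = k|Q_enc|/r² = (8.99×10^9)(8.05×10^-6)/(0.423)² = 4.04×10^5 N/C.

|E| ≈ 4.04×10^5 V/m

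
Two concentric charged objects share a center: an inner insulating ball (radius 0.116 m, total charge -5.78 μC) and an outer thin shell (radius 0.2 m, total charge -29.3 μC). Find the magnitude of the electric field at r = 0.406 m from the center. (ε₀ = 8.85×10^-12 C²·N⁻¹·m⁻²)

E = 1.91×10^6 V/m

Use a concentric Gaussian sphere at r = 0.406 m (r > 0.2 m, enclosing both).
Q_enc = (-5.78 μC) + (-29.3 μC) = -3.508e-5 C.
Applying ∮E·dA = Q_enc/ε₀ with Φ = E(4πr²):
E = |Q_enc|/(4πε₀r²) = (3.508×10^-5)/(4π·8.85×10^-12·(0.406)²) = 1.91×10^6 N/C.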